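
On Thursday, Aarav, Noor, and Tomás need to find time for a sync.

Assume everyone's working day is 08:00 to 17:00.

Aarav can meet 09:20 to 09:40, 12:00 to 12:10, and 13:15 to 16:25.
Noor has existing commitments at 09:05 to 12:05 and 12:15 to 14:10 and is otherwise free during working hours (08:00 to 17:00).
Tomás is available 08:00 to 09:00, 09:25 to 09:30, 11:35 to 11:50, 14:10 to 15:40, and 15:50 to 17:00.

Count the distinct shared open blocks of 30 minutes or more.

Noor free within 08:00–17:00: 08:00–09:05, 12:05–12:15, 14:10–17:00.
Aarav ∩ Noor: 12:05–12:10, 14:10–16:25.
Aarav ∩ Noor ∩ Tomás: 14:10–15:40, 15:50–16:25.
Windows ≥ 30 min: 14:10–15:40, 15:50–16:25.
That's 2 windows.

2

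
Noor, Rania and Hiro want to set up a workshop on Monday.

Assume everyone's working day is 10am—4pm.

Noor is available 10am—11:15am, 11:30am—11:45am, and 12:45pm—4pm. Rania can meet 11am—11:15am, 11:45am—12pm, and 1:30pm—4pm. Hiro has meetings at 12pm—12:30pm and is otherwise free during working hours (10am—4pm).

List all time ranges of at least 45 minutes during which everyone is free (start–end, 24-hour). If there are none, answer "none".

13:30–16:00

Hiro free within 10:00–16:00: 10:00–12:00, 12:30–16:00.
Noor ∩ Rania: 11:00–11:15, 13:30–16:00.
Noor ∩ Rania ∩ Hiro: 11:00–11:15, 13:30–16:00.
Windows ≥ 45 min: 13:30–16:00.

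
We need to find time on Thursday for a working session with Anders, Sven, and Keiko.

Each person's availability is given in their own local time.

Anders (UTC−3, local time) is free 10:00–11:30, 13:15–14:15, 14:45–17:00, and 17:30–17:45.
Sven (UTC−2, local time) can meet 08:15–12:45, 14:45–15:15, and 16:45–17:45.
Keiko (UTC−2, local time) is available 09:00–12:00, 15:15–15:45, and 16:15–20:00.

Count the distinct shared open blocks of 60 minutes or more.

Anders → UTC: 13:00–14:30, 16:15–17:15, 17:45–20:00, 20:30–20:45.
Sven → UTC: 10:15–14:45, 16:45–17:15, 18:45–19:45.
Keiko → UTC: 11:00–14:00, 17:15–17:45, 18:15–22:00.
Anders ∩ Sven: 13:00–14:30, 16:45–17:15, 18:45–19:45.
Anders ∩ Sven ∩ Keiko: 13:00–14:00, 18:45–19:45.
Windows ≥ 60 min: 13:00–14:00, 18:45–19:45.
That's 2 windows.

2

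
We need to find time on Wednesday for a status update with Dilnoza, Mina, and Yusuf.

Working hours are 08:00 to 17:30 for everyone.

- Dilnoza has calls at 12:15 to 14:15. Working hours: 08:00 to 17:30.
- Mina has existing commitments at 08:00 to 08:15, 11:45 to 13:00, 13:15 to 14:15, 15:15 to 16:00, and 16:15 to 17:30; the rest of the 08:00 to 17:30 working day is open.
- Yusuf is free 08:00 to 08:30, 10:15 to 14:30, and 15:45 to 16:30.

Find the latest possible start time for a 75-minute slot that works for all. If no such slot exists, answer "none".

Dilnoza free within 08:00–17:30: 08:00–12:15, 14:15–17:30.
Mina free within 08:00–17:30: 08:15–11:45, 13:00–13:15, 14:15–15:15, 16:00–16:15.
Dilnoza ∩ Mina: 08:15–11:45, 14:15–15:15, 16:00–16:15.
Dilnoza ∩ Mina ∩ Yusuf: 08:15–08:30, 10:15–11:45, 14:15–14:30, 16:00–16:15.
Windows ≥ 75 min: 10:15–11:45.
Latest start in the last window 10:15–11:45 is 11:45 − 75 min = 10:30.

10:30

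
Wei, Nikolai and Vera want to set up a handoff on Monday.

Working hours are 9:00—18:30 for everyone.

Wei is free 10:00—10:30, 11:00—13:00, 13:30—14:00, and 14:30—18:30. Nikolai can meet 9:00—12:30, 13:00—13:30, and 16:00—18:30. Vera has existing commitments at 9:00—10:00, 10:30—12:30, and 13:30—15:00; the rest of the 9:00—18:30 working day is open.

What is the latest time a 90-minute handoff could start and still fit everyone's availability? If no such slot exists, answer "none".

17:00

Vera free within 09:00–18:30: 10:00–10:30, 12:30–13:30, 15:00–18:30.
Wei ∩ Nikolai: 10:00–10:30, 11:00–12:30, 16:00–18:30.
Wei ∩ Nikolai ∩ Vera: 10:00–10:30, 16:00–18:30.
Windows ≥ 90 min: 16:00–18:30.
Latest start in the last window 16:00–18:30 is 18:30 − 90 min = 17:00.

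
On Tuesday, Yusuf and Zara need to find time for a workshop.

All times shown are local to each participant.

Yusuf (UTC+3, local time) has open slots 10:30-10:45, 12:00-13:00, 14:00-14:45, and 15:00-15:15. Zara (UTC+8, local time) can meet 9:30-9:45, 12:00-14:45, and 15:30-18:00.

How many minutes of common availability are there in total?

Yusuf → UTC: 07:30–07:45, 09:00–10:00, 11:00–11:45, 12:00–12:15.
Zara → UTC: 01:30–01:45, 04:00–06:45, 07:30–10:00.
Yusuf ∩ Zara: 07:30–07:45, 09:00–10:00.
Total common minutes: 15 + 60 = 75.

75 minutes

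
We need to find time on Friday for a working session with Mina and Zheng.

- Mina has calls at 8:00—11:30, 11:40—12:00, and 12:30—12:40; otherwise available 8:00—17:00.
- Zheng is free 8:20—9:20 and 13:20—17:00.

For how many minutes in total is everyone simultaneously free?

220 minutes

Mina free within 08:00–17:00: 11:30–11:40, 12:00–12:30, 12:40–17:00.
Mina ∩ Zheng: 13:20–17:00.
Total common minutes: 220.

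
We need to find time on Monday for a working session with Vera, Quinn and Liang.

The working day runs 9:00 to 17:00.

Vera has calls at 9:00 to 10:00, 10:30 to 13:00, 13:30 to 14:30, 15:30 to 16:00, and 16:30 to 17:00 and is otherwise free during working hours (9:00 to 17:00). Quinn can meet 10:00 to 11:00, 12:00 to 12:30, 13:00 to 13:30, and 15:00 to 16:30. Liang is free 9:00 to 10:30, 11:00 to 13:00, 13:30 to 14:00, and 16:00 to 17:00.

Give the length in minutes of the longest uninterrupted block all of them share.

Vera free within 09:00–17:00: 10:00–10:30, 13:00–13:30, 14:30–15:30, 16:00–16:30.
Vera ∩ Quinn: 10:00–10:30, 13:00–13:30, 15:00–15:30, 16:00–16:30.
Vera ∩ Quinn ∩ Liang: 10:00–10:30, 16:00–16:30.
Common window lengths: 30, 30 min; longest is 30.

30 minutes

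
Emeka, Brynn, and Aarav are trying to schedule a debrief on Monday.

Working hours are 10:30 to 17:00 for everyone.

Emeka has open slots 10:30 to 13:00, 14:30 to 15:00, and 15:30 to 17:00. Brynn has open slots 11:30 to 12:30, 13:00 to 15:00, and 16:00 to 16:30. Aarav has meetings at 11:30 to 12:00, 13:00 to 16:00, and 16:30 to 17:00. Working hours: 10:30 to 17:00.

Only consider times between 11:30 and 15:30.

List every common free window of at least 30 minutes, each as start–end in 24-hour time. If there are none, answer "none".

12:00–12:30

Aarav free within 10:30–17:00: 10:30–11:30, 12:00–13:00, 16:00–16:30.
Emeka ∩ Brynn: 11:30–12:30, 14:30–15:00, 16:00–16:30.
Emeka ∩ Brynn ∩ Aarav: 12:00–12:30, 16:00–16:30.
Restricted to 11:30–15:30: 12:00–12:30.
Windows ≥ 30 min: 12:00–12:30.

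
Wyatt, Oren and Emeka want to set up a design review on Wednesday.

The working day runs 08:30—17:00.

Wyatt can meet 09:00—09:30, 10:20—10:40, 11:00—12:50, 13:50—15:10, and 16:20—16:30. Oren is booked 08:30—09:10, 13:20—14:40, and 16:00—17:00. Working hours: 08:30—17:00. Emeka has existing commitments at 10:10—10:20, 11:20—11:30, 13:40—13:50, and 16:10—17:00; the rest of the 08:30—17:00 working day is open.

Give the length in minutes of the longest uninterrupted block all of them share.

80 minutes

Oren free within 08:30–17:00: 09:10–13:20, 14:40–16:00.
Emeka free within 08:30–17:00: 08:30–10:10, 10:20–11:20, 11:30–13:40, 13:50–16:10.
Wyatt ∩ Oren: 09:10–09:30, 10:20–10:40, 11:00–12:50, 14:40–15:10.
Wyatt ∩ Oren ∩ Emeka: 09:10–09:30, 10:20–10:40, 11:00–11:20, 11:30–12:50, 14:40–15:10.
Common window lengths: 20, 20, 20, 80, 30 min; longest is 80.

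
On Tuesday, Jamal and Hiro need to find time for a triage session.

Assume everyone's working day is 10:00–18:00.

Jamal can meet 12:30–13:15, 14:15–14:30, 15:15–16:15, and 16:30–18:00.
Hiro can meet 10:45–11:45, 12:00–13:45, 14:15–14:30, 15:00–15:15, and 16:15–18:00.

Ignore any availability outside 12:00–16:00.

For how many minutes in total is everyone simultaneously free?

Jamal ∩ Hiro: 12:30–13:15, 14:15–14:30, 16:30–18:00.
Restricted to 12:00–16:00: 12:30–13:15, 14:15–14:30.
Total common minutes: 45 + 15 = 60.

60 minutes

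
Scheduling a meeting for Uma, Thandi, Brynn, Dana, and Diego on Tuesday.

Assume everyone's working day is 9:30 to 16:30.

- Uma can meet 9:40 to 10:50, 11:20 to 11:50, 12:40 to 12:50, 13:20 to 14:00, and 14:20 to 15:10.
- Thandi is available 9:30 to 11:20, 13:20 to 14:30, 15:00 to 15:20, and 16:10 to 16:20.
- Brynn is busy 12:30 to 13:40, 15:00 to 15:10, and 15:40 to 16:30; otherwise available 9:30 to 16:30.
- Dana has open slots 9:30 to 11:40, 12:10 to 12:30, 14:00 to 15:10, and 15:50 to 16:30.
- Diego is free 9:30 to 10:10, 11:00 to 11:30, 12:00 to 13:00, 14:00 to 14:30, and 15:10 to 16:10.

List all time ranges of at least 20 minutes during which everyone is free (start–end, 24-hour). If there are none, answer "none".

09:40–10:10

Brynn free within 09:30–16:30: 09:30–12:30, 13:40–15:00, 15:10–15:40.
Uma ∩ Thandi: 09:40–10:50, 13:20–14:00, 14:20–14:30, 15:00–15:10.
Uma ∩ Thandi ∩ Brynn: 09:40–10:50, 13:40–14:00, 14:20–14:30.
Uma ∩ Thandi ∩ Brynn ∩ Dana: 09:40–10:50, 14:20–14:30.
Uma ∩ Thandi ∩ Brynn ∩ Dana ∩ Diego: 09:40–10:10, 14:20–14:30.
Windows ≥ 20 min: 09:40–10:10.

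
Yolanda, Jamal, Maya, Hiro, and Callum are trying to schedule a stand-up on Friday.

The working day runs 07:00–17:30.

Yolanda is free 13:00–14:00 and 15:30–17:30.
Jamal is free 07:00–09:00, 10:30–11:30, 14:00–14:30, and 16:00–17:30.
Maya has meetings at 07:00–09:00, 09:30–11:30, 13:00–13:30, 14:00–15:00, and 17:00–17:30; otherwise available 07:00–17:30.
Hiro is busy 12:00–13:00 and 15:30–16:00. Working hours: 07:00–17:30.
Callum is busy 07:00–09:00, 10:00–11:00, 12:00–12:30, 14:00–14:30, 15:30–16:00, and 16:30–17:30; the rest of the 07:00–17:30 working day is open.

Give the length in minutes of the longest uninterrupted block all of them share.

30 minutes

Maya free within 07:00–17:30: 09:00–09:30, 11:30–13:00, 13:30–14:00, 15:00–17:00.
Hiro free within 07:00–17:30: 07:00–12:00, 13:00–15:30, 16:00–17:30.
Callum free within 07:00–17:30: 09:00–10:00, 11:00–12:00, 12:30–14:00, 14:30–15:30, 16:00–16:30.
Yolanda ∩ Jamal: 16:00–17:30.
Yolanda ∩ Jamal ∩ Maya: 16:00–17:00.
Yolanda ∩ Jamal ∩ Maya ∩ Hiro: 16:00–17:00.
Yolanda ∩ Jamal ∩ Maya ∩ Hiro ∩ Callum: 16:00–16:30.
Single common window of 30 minutes.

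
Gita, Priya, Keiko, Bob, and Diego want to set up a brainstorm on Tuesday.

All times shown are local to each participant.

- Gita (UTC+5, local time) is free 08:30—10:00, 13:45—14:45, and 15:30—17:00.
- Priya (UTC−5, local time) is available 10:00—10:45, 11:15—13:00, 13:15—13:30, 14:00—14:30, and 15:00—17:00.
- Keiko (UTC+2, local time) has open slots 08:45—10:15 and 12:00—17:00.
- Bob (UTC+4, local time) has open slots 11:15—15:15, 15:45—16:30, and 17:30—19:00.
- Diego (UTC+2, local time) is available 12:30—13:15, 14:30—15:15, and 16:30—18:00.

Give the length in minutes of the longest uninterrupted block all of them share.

Gita → UTC: 03:30–05:00, 08:45–09:45, 10:30–12:00.
Priya → UTC: 15:00–15:45, 16:15–18:00, 18:15–18:30, 19:00–19:30, 20:00–22:00.
Keiko → UTC: 06:45–08:15, 10:00–15:00.
Bob → UTC: 07:15–11:15, 11:45–12:30, 13:30–15:00.
Diego → UTC: 10:30–11:15, 12:30–13:15, 14:30–16:00.
Gita ∩ Priya: (none).
Gita ∩ Priya ∩ Keiko: (none).
Gita ∩ Priya ∩ Keiko ∩ Bob: (none).
Gita ∩ Priya ∩ Keiko ∩ Bob ∩ Diego: (none).
No common window.

0 minutes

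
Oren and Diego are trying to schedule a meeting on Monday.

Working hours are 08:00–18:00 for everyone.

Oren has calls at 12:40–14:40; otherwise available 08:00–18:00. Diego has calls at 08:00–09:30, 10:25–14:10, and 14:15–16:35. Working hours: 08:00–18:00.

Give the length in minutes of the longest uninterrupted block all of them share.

85 minutes

Oren free within 08:00–18:00: 08:00–12:40, 14:40–18:00.
Diego free within 08:00–18:00: 09:30–10:25, 14:10–14:15, 16:35–18:00.
Oren ∩ Diego: 09:30–10:25, 16:35–18:00.
Common window lengths: 55, 85 min; longest is 85.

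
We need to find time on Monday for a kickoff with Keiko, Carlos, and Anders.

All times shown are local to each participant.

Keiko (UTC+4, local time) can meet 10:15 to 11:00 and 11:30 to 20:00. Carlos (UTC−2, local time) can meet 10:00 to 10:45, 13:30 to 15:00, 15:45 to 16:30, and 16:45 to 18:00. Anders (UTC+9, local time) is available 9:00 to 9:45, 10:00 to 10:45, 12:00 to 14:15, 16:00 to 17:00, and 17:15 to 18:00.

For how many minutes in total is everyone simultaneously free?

Keiko → UTC: 06:15–07:00, 07:30–16:00.
Carlos → UTC: 12:00–12:45, 15:30–17:00, 17:45–18:30, 18:45–20:00.
Anders → UTC: 00:00–00:45, 01:00–01:45, 03:00–05:15, 07:00–08:00, 08:15–09:00.
Keiko ∩ Carlos: 12:00–12:45, 15:30–16:00.
Keiko ∩ Carlos ∩ Anders: (none).
Total common minutes: 0.

0 minutes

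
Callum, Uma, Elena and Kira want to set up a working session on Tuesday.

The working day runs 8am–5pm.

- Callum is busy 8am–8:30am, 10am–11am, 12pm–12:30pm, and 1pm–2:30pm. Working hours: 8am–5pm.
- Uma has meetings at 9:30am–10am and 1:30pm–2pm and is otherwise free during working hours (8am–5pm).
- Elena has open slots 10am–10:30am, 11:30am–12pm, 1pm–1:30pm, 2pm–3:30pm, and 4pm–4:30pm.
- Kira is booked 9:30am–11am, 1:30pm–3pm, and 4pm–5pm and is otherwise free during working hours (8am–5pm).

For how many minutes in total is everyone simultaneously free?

Callum free within 08:00–17:00: 08:30–10:00, 11:00–12:00, 12:30–13:00, 14:30–17:00.
Uma free within 08:00–17:00: 08:00–09:30, 10:00–13:30, 14:00–17:00.
Kira free within 08:00–17:00: 08:00–09:30, 11:00–13:30, 15:00–16:00.
Callum ∩ Uma: 08:30–09:30, 11:00–12:00, 12:30–13:00, 14:30–17:00.
Callum ∩ Uma ∩ Elena: 11:30–12:00, 14:30–15:30, 16:00–16:30.
Callum ∩ Uma ∩ Elena ∩ Kira: 11:30–12:00, 15:00–15:30.
Total common minutes: 30 + 30 = 60.

60 minutes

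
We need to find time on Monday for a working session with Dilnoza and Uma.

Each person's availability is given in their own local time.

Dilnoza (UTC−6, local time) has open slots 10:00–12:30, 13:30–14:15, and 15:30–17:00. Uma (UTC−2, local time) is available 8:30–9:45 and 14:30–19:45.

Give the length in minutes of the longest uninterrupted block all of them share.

120 minutes

Dilnoza → UTC: 16:00–18:30, 19:30–20:15, 21:30–23:00.
Uma → UTC: 10:30–11:45, 16:30–21:45.
Dilnoza ∩ Uma: 16:30–18:30, 19:30–20:15, 21:30–21:45.
Common window lengths: 120, 45, 15 min; longest is 120.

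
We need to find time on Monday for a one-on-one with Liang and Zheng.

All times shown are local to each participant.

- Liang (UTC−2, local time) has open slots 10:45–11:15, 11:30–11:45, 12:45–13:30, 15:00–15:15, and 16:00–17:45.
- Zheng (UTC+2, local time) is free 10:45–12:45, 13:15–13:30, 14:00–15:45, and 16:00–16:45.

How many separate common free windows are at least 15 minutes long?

2

Liang → UTC: 12:45–13:15, 13:30–13:45, 14:45–15:30, 17:00–17:15, 18:00–19:45.
Zheng → UTC: 08:45–10:45, 11:15–11:30, 12:00–13:45, 14:00–14:45.
Liang ∩ Zheng: 12:45–13:15, 13:30–13:45.
Windows ≥ 15 min: 12:45–13:15, 13:30–13:45.
That's 2 windows.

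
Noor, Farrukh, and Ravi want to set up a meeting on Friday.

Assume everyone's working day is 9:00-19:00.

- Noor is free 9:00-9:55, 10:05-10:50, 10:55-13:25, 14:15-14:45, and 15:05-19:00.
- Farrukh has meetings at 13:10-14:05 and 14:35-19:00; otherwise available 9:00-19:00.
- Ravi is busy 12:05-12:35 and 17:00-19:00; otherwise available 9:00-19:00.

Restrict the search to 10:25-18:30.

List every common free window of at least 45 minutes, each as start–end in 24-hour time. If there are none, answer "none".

Farrukh free within 09:00–19:00: 09:00–13:10, 14:05–14:35.
Ravi free within 09:00–19:00: 09:00–12:05, 12:35–17:00.
Noor ∩ Farrukh: 09:00–09:55, 10:05–10:50, 10:55–13:10, 14:15–14:35.
Noor ∩ Farrukh ∩ Ravi: 09:00–09:55, 10:05–10:50, 10:55–12:05, 12:35–13:10, 14:15–14:35.
Restricted to 10:25–18:30: 10:25–10:50, 10:55–12:05, 12:35–13:10, 14:15–14:35.
Windows ≥ 45 min: 10:55–12:05.

10:55–12:05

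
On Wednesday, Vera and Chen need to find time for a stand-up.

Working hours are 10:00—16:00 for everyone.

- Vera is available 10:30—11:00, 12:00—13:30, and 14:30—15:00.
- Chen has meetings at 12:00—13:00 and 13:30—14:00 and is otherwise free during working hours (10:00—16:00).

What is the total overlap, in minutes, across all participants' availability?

Chen free within 10:00–16:00: 10:00–12:00, 13:00–13:30, 14:00–16:00.
Vera ∩ Chen: 10:30–11:00, 13:00–13:30, 14:30–15:00.
Total common minutes: 30 + 30 + 30 = 90.

90 minutes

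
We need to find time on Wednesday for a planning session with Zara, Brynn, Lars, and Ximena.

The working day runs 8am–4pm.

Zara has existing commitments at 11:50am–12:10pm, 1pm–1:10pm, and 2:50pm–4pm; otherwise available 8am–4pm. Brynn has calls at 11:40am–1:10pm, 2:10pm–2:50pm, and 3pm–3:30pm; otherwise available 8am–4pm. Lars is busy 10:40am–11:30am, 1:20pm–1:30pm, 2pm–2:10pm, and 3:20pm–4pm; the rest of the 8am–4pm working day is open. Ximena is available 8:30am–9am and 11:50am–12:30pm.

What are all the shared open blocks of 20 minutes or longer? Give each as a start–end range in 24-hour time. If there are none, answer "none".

Zara free within 08:00–16:00: 08:00–11:50, 12:10–13:00, 13:10–14:50.
Brynn free within 08:00–16:00: 08:00–11:40, 13:10–14:10, 14:50–15:00, 15:30–16:00.
Lars free within 08:00–16:00: 08:00–10:40, 11:30–13:20, 13:30–14:00, 14:10–15:20.
Zara ∩ Brynn: 08:00–11:40, 13:10–14:10.
Zara ∩ Brynn ∩ Lars: 08:00–10:40, 11:30–11:40, 13:10–13:20, 13:30–14:00.
Zara ∩ Brynn ∩ Lars ∩ Ximena: 08:30–09:00.
Windows ≥ 20 min: 08:30–09:00.

08:30–09:00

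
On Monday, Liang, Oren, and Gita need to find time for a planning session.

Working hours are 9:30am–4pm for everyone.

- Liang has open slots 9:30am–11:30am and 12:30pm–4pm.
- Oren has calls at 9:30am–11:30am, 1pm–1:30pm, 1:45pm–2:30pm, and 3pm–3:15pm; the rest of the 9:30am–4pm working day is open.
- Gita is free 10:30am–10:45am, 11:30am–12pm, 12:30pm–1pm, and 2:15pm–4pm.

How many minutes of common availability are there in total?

Oren free within 09:30–16:00: 11:30–13:00, 13:30–13:45, 14:30–15:00, 15:15–16:00.
Liang ∩ Oren: 12:30–13:00, 13:30–13:45, 14:30–15:00, 15:15–16:00.
Liang ∩ Oren ∩ Gita: 12:30–13:00, 14:30–15:00, 15:15–16:00.
Total common minutes: 30 + 30 + 45 = 105.

105 minutes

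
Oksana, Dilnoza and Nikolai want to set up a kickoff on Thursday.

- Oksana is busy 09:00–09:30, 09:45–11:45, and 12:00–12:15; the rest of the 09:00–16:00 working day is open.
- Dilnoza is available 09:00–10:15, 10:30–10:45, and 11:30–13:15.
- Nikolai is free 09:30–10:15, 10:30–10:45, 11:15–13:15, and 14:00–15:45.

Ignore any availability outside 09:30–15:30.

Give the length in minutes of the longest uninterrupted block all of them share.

60 minutes

Oksana free within 09:00–16:00: 09:30–09:45, 11:45–12:00, 12:15–16:00.
Oksana ∩ Dilnoza: 09:30–09:45, 11:45–12:00, 12:15–13:15.
Oksana ∩ Dilnoza ∩ Nikolai: 09:30–09:45, 11:45–12:00, 12:15–13:15.
Restricted to 09:30–15:30: 09:30–09:45, 11:45–12:00, 12:15–13:15.
Common window lengths: 15, 15, 60 min; longest is 60.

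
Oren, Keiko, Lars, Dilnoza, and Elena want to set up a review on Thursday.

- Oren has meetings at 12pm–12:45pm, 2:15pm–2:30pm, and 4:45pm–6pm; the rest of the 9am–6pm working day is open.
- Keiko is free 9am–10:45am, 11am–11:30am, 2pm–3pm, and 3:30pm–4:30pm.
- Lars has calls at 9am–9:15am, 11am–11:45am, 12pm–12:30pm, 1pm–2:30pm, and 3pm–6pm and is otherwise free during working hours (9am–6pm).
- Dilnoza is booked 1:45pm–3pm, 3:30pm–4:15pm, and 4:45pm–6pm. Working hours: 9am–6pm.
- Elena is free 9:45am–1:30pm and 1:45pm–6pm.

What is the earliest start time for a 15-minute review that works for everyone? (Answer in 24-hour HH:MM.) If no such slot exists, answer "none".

09:45

Oren free within 09:00–18:00: 09:00–12:00, 12:45–14:15, 14:30–16:45.
Lars free within 09:00–18:00: 09:15–11:00, 11:45–12:00, 12:30–13:00, 14:30–15:00.
Dilnoza free within 09:00–18:00: 09:00–13:45, 15:00–15:30, 16:15–16:45.
Oren ∩ Keiko: 09:00–10:45, 11:00–11:30, 14:00–14:15, 14:30–15:00, 15:30–16:30.
Oren ∩ Keiko ∩ Lars: 09:15–10:45, 14:30–15:00.
Oren ∩ Keiko ∩ Lars ∩ Dilnoza: 09:15–10:45.
Oren ∩ Keiko ∩ Lars ∩ Dilnoza ∩ Elena: 09:45–10:45.
Windows ≥ 15 min: 09:45–10:45.
Earliest such window starts at 09:45.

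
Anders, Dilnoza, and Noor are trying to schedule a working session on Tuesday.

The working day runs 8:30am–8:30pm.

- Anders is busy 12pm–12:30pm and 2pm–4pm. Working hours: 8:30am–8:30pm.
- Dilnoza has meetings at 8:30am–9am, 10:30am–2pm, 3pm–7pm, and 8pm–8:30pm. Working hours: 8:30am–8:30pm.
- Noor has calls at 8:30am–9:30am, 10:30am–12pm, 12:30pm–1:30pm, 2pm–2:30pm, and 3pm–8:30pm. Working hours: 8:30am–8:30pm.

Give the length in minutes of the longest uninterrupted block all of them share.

Anders free within 08:30–20:30: 08:30–12:00, 12:30–14:00, 16:00–20:30.
Dilnoza free within 08:30–20:30: 09:00–10:30, 14:00–15:00, 19:00–20:00.
Noor free within 08:30–20:30: 09:30–10:30, 12:00–12:30, 13:30–14:00, 14:30–15:00.
Anders ∩ Dilnoza: 09:00–10:30, 19:00–20:00.
Anders ∩ Dilnoza ∩ Noor: 09:30–10:30.
Single common window of 60 minutes.

60 minutes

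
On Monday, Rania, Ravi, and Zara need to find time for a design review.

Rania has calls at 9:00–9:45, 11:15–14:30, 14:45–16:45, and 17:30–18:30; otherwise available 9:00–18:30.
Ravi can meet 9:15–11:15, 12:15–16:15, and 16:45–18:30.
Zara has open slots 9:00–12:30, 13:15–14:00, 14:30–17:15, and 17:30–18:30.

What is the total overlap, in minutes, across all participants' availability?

135 minutes

Rania free within 09:00–18:30: 09:45–11:15, 14:30–14:45, 16:45–17:30.
Rania ∩ Ravi: 09:45–11:15, 14:30–14:45, 16:45–17:30.
Rania ∩ Ravi ∩ Zara: 09:45–11:15, 14:30–14:45, 16:45–17:15.
Total common minutes: 90 + 15 + 30 = 135.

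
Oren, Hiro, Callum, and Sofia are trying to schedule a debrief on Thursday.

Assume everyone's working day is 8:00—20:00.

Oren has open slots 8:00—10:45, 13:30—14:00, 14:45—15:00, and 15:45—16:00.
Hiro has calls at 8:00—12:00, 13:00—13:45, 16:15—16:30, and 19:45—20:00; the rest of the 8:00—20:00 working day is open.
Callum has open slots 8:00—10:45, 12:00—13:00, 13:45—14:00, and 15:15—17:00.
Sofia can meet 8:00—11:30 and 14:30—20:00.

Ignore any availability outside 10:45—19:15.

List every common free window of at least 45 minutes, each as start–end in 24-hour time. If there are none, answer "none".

none

Hiro free within 08:00–20:00: 12:00–13:00, 13:45–16:15, 16:30–19:45.
Oren ∩ Hiro: 13:45–14:00, 14:45–15:00, 15:45–16:00.
Oren ∩ Hiro ∩ Callum: 13:45–14:00, 15:45–16:00.
Oren ∩ Hiro ∩ Callum ∩ Sofia: 15:45–16:00.
Restricted to 10:45–19:15: 15:45–16:00.
Windows ≥ 45 min: (none).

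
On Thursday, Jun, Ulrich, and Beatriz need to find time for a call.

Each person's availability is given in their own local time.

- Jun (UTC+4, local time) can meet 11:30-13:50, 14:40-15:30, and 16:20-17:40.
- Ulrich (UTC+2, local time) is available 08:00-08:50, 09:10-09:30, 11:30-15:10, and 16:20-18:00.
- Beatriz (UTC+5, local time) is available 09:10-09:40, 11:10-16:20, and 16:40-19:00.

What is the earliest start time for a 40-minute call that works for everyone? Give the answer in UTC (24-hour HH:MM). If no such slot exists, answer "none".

10:40

Jun → UTC: 07:30–09:50, 10:40–11:30, 12:20–13:40.
Ulrich → UTC: 06:00–06:50, 07:10–07:30, 09:30–13:10, 14:20–16:00.
Beatriz → UTC: 04:10–04:40, 06:10–11:20, 11:40–14:00.
Jun ∩ Ulrich: 09:30–09:50, 10:40–11:30, 12:20–13:10.
Jun ∩ Ulrich ∩ Beatriz: 09:30–09:50, 10:40–11:20, 12:20–13:10.
Windows ≥ 40 min: 10:40–11:20, 12:20–13:10.
Earliest such window starts at 10:40.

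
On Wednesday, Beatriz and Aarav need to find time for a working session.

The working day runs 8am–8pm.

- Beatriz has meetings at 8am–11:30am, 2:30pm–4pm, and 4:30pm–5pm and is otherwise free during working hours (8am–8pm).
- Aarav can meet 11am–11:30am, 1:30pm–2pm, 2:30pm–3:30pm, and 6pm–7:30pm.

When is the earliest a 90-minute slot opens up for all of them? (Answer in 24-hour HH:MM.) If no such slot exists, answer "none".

Beatriz free within 08:00–20:00: 11:30–14:30, 16:00–16:30, 17:00–20:00.
Beatriz ∩ Aarav: 13:30–14:00, 18:00–19:30.
Windows ≥ 90 min: 18:00–19:30.
Earliest such window starts at 18:00.

18:00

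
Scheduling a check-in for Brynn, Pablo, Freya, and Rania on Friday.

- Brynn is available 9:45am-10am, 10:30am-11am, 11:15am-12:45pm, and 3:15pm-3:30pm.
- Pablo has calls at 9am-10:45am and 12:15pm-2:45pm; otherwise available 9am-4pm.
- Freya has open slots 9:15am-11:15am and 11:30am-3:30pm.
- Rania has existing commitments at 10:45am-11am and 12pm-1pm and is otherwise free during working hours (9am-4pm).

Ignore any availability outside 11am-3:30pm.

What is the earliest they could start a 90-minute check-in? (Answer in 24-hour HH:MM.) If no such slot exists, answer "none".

none

Pablo free within 09:00–16:00: 10:45–12:15, 14:45–16:00.
Rania free within 09:00–16:00: 09:00–10:45, 11:00–12:00, 13:00–16:00.
Brynn ∩ Pablo: 10:45–11:00, 11:15–12:15, 15:15–15:30.
Brynn ∩ Pablo ∩ Freya: 10:45–11:00, 11:30–12:15, 15:15–15:30.
Brynn ∩ Pablo ∩ Freya ∩ Rania: 11:30–12:00, 15:15–15:30.
Restricted to 11:00–15:30: 11:30–12:00, 15:15–15:30.
Windows ≥ 90 min: (none).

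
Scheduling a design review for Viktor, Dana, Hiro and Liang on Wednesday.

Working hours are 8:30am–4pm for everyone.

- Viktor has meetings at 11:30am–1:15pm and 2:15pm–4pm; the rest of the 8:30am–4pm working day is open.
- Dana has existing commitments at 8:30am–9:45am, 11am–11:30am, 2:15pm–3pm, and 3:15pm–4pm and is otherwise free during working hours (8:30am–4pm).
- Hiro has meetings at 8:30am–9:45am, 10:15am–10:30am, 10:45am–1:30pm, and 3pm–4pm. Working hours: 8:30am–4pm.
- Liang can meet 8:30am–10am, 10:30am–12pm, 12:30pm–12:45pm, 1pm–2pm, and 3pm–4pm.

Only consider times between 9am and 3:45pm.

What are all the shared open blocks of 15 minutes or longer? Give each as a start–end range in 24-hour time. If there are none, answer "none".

Viktor free within 08:30–16:00: 08:30–11:30, 13:15–14:15.
Dana free within 08:30–16:00: 09:45–11:00, 11:30–14:15, 15:00–15:15.
Hiro free within 08:30–16:00: 09:45–10:15, 10:30–10:45, 13:30–15:00.
Viktor ∩ Dana: 09:45–11:00, 13:15–14:15.
Viktor ∩ Dana ∩ Hiro: 09:45–10:15, 10:30–10:45, 13:30–14:15.
Viktor ∩ Dana ∩ Hiro ∩ Liang: 09:45–10:00, 10:30–10:45, 13:30–14:00.
Restricted to 09:00–15:45: 09:45–10:00, 10:30–10:45, 13:30–14:00.
Windows ≥ 15 min: 09:45–10:00, 10:30–10:45, 13:30–14:00.

09:45–10:00, 10:30–10:45, 13:30–14:00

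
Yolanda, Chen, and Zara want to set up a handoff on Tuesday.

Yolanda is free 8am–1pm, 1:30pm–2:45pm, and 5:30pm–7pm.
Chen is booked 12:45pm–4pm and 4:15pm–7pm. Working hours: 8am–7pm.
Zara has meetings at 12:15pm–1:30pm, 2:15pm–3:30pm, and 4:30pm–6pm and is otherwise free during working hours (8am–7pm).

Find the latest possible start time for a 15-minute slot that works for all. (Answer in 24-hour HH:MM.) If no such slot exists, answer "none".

12:00

Chen free within 08:00–19:00: 08:00–12:45, 16:00–16:15.
Zara free within 08:00–19:00: 08:00–12:15, 13:30–14:15, 15:30–16:30, 18:00–19:00.
Yolanda ∩ Chen: 08:00–12:45.
Yolanda ∩ Chen ∩ Zara: 08:00–12:15.
Windows ≥ 15 min: 08:00–12:15.
Latest start in the last window 08:00–12:15 is 12:15 − 15 min = 12:00.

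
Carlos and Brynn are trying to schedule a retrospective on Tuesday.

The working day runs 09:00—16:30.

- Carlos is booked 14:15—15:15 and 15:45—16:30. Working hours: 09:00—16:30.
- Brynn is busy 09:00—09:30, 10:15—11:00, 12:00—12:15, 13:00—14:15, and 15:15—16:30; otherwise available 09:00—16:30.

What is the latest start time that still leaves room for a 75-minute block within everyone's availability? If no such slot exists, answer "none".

none

Carlos free within 09:00–16:30: 09:00–14:15, 15:15–15:45.
Brynn free within 09:00–16:30: 09:30–10:15, 11:00–12:00, 12:15–13:00, 14:15–15:15.
Carlos ∩ Brynn: 09:30–10:15, 11:00–12:00, 12:15–13:00.
Windows ≥ 75 min: (none).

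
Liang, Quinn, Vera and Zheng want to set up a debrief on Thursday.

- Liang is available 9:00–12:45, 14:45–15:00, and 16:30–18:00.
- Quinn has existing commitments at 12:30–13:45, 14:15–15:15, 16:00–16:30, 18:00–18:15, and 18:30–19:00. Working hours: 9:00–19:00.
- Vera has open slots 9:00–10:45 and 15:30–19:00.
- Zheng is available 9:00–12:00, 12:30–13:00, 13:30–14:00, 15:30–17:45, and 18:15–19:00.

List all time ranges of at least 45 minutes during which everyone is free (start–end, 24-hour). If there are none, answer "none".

09:00–10:45, 16:30–17:45

Quinn free within 09:00–19:00: 09:00–12:30, 13:45–14:15, 15:15–16:00, 16:30–18:00, 18:15–18:30.
Liang ∩ Quinn: 09:00–12:30, 16:30–18:00.
Liang ∩ Quinn ∩ Vera: 09:00–10:45, 16:30–18:00.
Liang ∩ Quinn ∩ Vera ∩ Zheng: 09:00–10:45, 16:30–17:45.
Windows ≥ 45 min: 09:00–10:45, 16:30–17:45.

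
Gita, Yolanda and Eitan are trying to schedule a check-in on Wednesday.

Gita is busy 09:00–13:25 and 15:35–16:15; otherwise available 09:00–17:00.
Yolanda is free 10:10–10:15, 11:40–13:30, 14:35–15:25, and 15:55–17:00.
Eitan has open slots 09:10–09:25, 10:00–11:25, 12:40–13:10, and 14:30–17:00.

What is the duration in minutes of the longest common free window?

50 minutes

Gita free within 09:00–17:00: 13:25–15:35, 16:15–17:00.
Gita ∩ Yolanda: 13:25–13:30, 14:35–15:25, 16:15–17:00.
Gita ∩ Yolanda ∩ Eitan: 14:35–15:25, 16:15–17:00.
Common window lengths: 50, 45 min; longest is 50.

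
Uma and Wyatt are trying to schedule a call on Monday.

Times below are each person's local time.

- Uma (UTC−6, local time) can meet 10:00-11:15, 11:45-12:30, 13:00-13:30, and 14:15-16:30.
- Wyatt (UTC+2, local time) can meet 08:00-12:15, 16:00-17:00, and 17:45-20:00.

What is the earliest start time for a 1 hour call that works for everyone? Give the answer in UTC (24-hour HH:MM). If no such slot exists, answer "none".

Uma → UTC: 16:00–17:15, 17:45–18:30, 19:00–19:30, 20:15–22:30.
Wyatt → UTC: 06:00–10:15, 14:00–15:00, 15:45–18:00.
Uma ∩ Wyatt: 16:00–17:15, 17:45–18:00.
Windows ≥ 60 min: 16:00–17:15.
Earliest such window starts at 16:00.

16:00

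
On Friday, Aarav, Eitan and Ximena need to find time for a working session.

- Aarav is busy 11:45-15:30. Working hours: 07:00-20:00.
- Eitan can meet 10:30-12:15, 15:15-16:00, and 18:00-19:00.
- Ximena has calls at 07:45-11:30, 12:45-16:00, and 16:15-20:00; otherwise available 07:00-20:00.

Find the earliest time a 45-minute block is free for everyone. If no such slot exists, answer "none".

Aarav free within 07:00–20:00: 07:00–11:45, 15:30–20:00.
Ximena free within 07:00–20:00: 07:00–07:45, 11:30–12:45, 16:00–16:15.
Aarav ∩ Eitan: 10:30–11:45, 15:30–16:00, 18:00–19:00.
Aarav ∩ Eitan ∩ Ximena: 11:30–11:45.
Windows ≥ 45 min: (none).

none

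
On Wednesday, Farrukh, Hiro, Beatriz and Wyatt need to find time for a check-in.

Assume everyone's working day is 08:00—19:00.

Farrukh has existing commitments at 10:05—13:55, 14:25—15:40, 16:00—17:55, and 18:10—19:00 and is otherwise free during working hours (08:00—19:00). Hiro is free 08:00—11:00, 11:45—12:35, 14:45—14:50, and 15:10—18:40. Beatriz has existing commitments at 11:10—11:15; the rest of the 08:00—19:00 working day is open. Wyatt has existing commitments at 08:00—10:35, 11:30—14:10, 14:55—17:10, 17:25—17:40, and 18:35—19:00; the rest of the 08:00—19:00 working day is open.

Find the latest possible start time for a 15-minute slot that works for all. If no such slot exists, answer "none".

Farrukh free within 08:00–19:00: 08:00–10:05, 13:55–14:25, 15:40–16:00, 17:55–18:10.
Beatriz free within 08:00–19:00: 08:00–11:10, 11:15–19:00.
Wyatt free within 08:00–19:00: 10:35–11:30, 14:10–14:55, 17:10–17:25, 17:40–18:35.
Farrukh ∩ Hiro: 08:00–10:05, 15:40–16:00, 17:55–18:10.
Farrukh ∩ Hiro ∩ Beatriz: 08:00–10:05, 15:40–16:00, 17:55–18:10.
Farrukh ∩ Hiro ∩ Beatriz ∩ Wyatt: 17:55–18:10.
Windows ≥ 15 min: 17:55–18:10.
Latest start in the last window 17:55–18:10 is 18:10 − 15 min = 17:55.

17:55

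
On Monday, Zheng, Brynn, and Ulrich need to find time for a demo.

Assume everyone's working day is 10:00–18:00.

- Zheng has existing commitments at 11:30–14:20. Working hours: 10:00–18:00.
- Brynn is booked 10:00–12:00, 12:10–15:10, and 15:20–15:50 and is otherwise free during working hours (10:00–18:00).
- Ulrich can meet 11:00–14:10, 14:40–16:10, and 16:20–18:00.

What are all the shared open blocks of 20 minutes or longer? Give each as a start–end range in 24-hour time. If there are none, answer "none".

Zheng free within 10:00–18:00: 10:00–11:30, 14:20–18:00.
Brynn free within 10:00–18:00: 12:00–12:10, 15:10–15:20, 15:50–18:00.
Zheng ∩ Brynn: 15:10–15:20, 15:50–18:00.
Zheng ∩ Brynn ∩ Ulrich: 15:10–15:20, 15:50–16:10, 16:20–18:00.
Windows ≥ 20 min: 15:50–16:10, 16:20–18:00.

15:50–16:10, 16:20–18:00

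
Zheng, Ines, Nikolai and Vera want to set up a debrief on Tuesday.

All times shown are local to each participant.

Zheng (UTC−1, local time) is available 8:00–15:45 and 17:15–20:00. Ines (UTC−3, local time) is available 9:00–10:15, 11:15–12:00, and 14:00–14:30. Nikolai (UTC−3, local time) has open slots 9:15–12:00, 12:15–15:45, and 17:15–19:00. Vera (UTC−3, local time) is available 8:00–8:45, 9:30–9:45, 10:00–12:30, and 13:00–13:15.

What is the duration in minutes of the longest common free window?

Zheng → UTC: 09:00–16:45, 18:15–21:00.
Ines → UTC: 12:00–13:15, 14:15–15:00, 17:00–17:30.
Nikolai → UTC: 12:15–15:00, 15:15–18:45, 20:15–22:00.
Vera → UTC: 11:00–11:45, 12:30–12:45, 13:00–15:30, 16:00–16:15.
Zheng ∩ Ines: 12:00–13:15, 14:15–15:00.
Zheng ∩ Ines ∩ Nikolai: 12:15–13:15, 14:15–15:00.
Zheng ∩ Ines ∩ Nikolai ∩ Vera: 12:30–12:45, 13:00–13:15, 14:15–15:00.
Common window lengths: 15, 15, 45 min; longest is 45.

45 minutes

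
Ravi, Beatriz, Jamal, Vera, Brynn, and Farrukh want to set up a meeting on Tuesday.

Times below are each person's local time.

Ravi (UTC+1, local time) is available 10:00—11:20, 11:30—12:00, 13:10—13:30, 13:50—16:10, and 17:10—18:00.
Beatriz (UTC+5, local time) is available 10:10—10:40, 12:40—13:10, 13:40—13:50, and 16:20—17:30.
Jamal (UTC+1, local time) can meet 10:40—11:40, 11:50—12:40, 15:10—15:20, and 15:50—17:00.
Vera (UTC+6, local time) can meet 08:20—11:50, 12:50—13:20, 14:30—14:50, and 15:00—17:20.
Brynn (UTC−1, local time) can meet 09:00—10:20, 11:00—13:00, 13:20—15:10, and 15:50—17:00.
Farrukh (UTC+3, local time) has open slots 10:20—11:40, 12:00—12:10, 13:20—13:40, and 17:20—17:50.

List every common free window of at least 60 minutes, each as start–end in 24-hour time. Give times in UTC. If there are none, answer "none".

Ravi → UTC: 09:00–10:20, 10:30–11:00, 12:10–12:30, 12:50–15:10, 16:10–17:00.
Beatriz → UTC: 05:10–05:40, 07:40–08:10, 08:40–08:50, 11:20–12:30.
Jamal → UTC: 09:40–10:40, 10:50–11:40, 14:10–14:20, 14:50–16:00.
Vera → UTC: 02:20–05:50, 06:50–07:20, 08:30–08:50, 09:00–11:20.
Brynn → UTC: 10:00–11:20, 12:00–14:00, 14:20–16:10, 16:50–18:00.
Farrukh → UTC: 07:20–08:40, 09:00–09:10, 10:20–10:40, 14:20–14:50.
Ravi ∩ Beatriz: 12:10–12:30.
Ravi ∩ Beatriz ∩ Jamal: (none).
Ravi ∩ Beatriz ∩ Jamal ∩ Vera: (none).
Ravi ∩ Beatriz ∩ Jamal ∩ Vera ∩ Brynn: (none).
Ravi ∩ Beatriz ∩ Jamal ∩ Vera ∩ Brynn ∩ Farrukh: (none).
Windows ≥ 60 min: (none).

none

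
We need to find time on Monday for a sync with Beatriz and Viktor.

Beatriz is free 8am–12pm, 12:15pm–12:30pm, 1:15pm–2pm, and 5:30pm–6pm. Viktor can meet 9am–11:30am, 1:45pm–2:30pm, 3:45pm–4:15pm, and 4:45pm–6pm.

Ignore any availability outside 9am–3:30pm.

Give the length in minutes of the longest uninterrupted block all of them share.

Beatriz ∩ Viktor: 09:00–11:30, 13:45–14:00, 17:30–18:00.
Restricted to 09:00–15:30: 09:00–11:30, 13:45–14:00.
Common window lengths: 150, 15 min; longest is 150.

150 minutes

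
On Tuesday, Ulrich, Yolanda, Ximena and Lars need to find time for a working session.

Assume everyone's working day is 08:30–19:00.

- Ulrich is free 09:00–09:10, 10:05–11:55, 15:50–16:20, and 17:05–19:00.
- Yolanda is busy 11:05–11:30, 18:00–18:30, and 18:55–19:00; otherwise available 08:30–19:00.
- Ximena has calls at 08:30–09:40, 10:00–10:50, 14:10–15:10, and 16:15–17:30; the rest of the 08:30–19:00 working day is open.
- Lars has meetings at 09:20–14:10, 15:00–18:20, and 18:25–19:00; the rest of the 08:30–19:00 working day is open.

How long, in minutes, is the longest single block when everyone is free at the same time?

0 minutes

Yolanda free within 08:30–19:00: 08:30–11:05, 11:30–18:00, 18:30–18:55.
Ximena free within 08:30–19:00: 09:40–10:00, 10:50–14:10, 15:10–16:15, 17:30–19:00.
Lars free within 08:30–19:00: 08:30–09:20, 14:10–15:00, 18:20–18:25.
Ulrich ∩ Yolanda: 09:00–09:10, 10:05–11:05, 11:30–11:55, 15:50–16:20, 17:05–18:00, 18:30–18:55.
Ulrich ∩ Yolanda ∩ Ximena: 10:50–11:05, 11:30–11:55, 15:50–16:15, 17:30–18:00, 18:30–18:55.
Ulrich ∩ Yolanda ∩ Ximena ∩ Lars: (none).
No common window.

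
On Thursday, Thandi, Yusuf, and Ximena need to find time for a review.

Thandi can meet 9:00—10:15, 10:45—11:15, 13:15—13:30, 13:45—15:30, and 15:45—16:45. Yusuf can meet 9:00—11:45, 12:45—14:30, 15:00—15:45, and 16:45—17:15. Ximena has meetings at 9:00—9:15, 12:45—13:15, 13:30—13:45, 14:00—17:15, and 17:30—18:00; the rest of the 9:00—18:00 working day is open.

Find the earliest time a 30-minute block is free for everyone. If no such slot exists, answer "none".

Ximena free within 09:00–18:00: 09:15–12:45, 13:15–13:30, 13:45–14:00, 17:15–17:30.
Thandi ∩ Yusuf: 09:00–10:15, 10:45–11:15, 13:15–13:30, 13:45–14:30, 15:00–15:30.
Thandi ∩ Yusuf ∩ Ximena: 09:15–10:15, 10:45–11:15, 13:15–13:30, 13:45–14:00.
Windows ≥ 30 min: 09:15–10:15, 10:45–11:15.
Earliest such window starts at 09:15.

09:15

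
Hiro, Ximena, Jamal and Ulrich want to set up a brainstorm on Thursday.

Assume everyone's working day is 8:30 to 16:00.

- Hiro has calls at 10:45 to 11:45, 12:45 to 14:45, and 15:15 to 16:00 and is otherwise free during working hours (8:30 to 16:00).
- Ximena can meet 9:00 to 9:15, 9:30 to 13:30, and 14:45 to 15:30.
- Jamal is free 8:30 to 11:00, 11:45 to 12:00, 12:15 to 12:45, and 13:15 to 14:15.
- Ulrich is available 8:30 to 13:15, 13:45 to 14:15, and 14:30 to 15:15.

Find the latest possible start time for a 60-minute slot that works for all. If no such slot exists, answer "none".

09:45

Hiro free within 08:30–16:00: 08:30–10:45, 11:45–12:45, 14:45–15:15.
Hiro ∩ Ximena: 09:00–09:15, 09:30–10:45, 11:45–12:45, 14:45–15:15.
Hiro ∩ Ximena ∩ Jamal: 09:00–09:15, 09:30–10:45, 11:45–12:00, 12:15–12:45.
Hiro ∩ Ximena ∩ Jamal ∩ Ulrich: 09:00–09:15, 09:30–10:45, 11:45–12:00, 12:15–12:45.
Windows ≥ 60 min: 09:30–10:45.
Latest start in the last window 09:30–10:45 is 10:45 − 60 min = 09:45.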